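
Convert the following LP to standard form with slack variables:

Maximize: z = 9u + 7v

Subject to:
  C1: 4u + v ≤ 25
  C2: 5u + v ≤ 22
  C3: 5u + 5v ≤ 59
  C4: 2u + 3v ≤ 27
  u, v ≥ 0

max z = 9u + 7v

s.t.
  4u + v + s1 = 25
  5u + v + s2 = 22
  5u + 5v + s3 = 59
  2u + 3v + s4 = 27
  u, v, s1, s2, s3, s4 ≥ 0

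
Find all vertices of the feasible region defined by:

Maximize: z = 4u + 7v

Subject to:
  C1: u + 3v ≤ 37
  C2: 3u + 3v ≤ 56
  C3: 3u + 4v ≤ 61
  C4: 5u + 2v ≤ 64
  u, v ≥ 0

(0, 0), (12.8, 0), (9.571, 8.071), (7, 10), (0, 12.33)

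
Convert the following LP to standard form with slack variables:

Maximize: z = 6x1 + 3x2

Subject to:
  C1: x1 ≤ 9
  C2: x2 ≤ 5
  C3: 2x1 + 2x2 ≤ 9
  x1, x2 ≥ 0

max z = 6x1 + 3x2

s.t.
  x1 + s1 = 9
  x2 + s2 = 5
  2x1 + 2x2 + s3 = 9
  x1, x2, s1, s2, s3 ≥ 0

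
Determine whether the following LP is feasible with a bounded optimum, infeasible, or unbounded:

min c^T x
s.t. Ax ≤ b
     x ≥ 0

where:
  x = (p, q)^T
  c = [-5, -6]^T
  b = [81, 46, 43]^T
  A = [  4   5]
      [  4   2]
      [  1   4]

Feasible with a bounded optimal solution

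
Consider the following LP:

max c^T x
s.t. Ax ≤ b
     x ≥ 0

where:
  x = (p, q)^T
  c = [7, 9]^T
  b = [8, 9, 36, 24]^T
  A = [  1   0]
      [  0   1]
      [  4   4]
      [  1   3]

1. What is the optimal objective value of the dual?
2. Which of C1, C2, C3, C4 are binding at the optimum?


1. 78
2. C3, C4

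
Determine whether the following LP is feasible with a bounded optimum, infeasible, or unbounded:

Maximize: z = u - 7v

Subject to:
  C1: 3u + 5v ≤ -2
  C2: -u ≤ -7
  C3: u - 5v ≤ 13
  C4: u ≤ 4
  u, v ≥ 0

Infeasible (no feasible solution exists)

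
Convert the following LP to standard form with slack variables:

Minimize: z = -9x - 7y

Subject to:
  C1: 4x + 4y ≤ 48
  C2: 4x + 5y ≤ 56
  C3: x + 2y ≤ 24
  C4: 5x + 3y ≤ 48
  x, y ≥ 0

min z = -9x - 7y

s.t.
  4x + 4y + s1 = 48
  4x + 5y + s2 = 56
  x + 2y + s3 = 24
  5x + 3y + s4 = 48
  x, y, s1, s2, s3, s4 ≥ 0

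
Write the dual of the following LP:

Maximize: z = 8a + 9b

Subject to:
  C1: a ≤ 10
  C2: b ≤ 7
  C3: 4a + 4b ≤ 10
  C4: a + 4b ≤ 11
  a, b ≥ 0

Primal max cᵀx s.t. Ax ≤ b, x ≥ 0  →  Dual min bᵀy s.t. Aᵀy ≥ c, y ≥ 0.

Minimize: z = 10y1 + 7y2 + 10y3 + 11y4

Subject to:
  y1 + 4y3 + y4 ≥ 8
  y2 + 4y3 + 4y4 ≥ 9
  y1, y2, y3, y4 ≥ 0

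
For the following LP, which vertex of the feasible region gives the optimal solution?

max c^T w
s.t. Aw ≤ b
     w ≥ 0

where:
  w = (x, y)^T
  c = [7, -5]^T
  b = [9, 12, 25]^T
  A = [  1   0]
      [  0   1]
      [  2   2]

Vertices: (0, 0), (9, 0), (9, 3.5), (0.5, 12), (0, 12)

Evaluate the objective at each vertex of the feasible region:
  z(0, 0) = 0
  z(9, 0) = 63  ←
  z(9, 3.5) = 45.5
  z(0.5, 12) = -56.5
  z(0, 12) = -60
The maximum is at x = 9, y = 0.

(9, 0)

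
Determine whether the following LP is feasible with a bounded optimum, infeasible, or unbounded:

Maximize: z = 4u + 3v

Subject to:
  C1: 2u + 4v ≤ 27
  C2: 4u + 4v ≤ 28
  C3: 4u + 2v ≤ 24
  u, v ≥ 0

Feasible with a bounded optimal solution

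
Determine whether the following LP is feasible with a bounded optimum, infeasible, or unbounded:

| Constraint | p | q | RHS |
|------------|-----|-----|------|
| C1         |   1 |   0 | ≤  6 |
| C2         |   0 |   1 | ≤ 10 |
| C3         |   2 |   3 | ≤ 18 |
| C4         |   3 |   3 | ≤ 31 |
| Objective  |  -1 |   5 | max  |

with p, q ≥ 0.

Feasible with a bounded optimal solution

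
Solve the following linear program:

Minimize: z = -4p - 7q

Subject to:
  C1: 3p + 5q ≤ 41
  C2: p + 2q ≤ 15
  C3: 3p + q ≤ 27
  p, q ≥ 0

Evaluate the objective at each vertex of the feasible region:
  z(0, 0) = 0
  z(9, 0) = -36
  z(7.833, 3.5) = -55.83
  z(7, 4) = -56  ←
  z(0, 7.5) = -52.5
The minimum is at p = 7, q = 4.

p = 7, q = 4, z = -56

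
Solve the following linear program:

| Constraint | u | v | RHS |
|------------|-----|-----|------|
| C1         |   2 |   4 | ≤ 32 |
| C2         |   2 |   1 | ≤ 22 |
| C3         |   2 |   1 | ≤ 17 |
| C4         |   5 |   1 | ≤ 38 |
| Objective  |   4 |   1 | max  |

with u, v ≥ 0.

Evaluate the objective at each vertex of the feasible region:
  z(0, 0) = 0
  z(7.6, 0) = 30.4
  z(7, 3) = 31  ←
  z(6, 5) = 29
  z(0, 8) = 8
The maximum is at u = 7, v = 3.

u = 7, v = 3, z = 31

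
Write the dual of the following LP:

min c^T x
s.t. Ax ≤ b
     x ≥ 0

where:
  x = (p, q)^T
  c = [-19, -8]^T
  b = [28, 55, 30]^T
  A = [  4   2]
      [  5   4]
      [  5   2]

Primal min cᵀx s.t. Ax ≤ b, x ≥ 0  →  Dual max −bᵀy s.t. Aᵀy ≥ −c, y ≥ 0.

Maximize: z = -28y1 - 55y2 - 30y3

Subject to:
  4y1 + 5y2 + 5y3 ≥ 19
  2y1 + 4y2 + 2y3 ≥ 8
  y1, y2, y3 ≥ 0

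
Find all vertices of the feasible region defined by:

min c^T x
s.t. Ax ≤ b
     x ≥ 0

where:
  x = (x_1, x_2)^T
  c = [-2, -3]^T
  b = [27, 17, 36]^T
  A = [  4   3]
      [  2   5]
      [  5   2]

(0, 0), (6.75, 0), (6, 1), (0, 3.4)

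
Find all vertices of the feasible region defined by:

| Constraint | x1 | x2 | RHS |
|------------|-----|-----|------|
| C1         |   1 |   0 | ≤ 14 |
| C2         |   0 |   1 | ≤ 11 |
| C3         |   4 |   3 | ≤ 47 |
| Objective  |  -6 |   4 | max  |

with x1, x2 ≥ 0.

(0, 0), (11.75, 0), (3.5, 11), (0, 11)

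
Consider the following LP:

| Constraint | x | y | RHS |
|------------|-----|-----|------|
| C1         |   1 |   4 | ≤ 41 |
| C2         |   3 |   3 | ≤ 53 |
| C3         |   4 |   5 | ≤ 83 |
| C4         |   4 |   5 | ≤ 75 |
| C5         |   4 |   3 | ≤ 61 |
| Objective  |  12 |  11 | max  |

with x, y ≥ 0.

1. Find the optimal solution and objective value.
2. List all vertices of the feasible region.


1. x = 10, y = 7, z = 197
2. (0, 0), (15.25, 0), (10, 7), (8.636, 8.091), (0, 10.25)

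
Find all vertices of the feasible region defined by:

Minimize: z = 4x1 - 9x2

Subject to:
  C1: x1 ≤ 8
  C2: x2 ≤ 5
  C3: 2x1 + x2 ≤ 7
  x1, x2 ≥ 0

(0, 0), (3.5, 0), (1, 5), (0, 5)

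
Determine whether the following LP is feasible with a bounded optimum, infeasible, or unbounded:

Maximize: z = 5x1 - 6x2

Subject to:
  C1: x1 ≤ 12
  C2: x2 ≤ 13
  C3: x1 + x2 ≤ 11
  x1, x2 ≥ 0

Feasible with a bounded optimal solution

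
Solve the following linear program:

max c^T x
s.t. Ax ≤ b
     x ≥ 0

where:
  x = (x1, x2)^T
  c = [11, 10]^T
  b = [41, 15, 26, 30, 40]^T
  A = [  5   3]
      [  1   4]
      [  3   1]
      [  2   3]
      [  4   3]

Evaluate the objective at each vertex of the feasible region:
  z(0, 0) = 0
  z(8.2, 0) = 90.2
  z(7, 2) = 97  ←
  z(0, 3.75) = 37.5
The maximum is at x1 = 7, x2 = 2.

x1 = 7, x2 = 2, z = 97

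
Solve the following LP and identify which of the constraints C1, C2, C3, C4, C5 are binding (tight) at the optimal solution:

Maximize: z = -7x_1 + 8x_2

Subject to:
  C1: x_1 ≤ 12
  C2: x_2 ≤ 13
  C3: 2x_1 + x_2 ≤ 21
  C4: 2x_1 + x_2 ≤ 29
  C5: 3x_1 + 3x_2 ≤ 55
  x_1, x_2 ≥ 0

At x_1 = 0, x_2 = 13, compute slack b - a·x for each constraint:
  C1: 12 − 0 = 12  (slack)
  C2: 13 − 13 = 0  (binding)
  C3: 21 − 13 = 8  (slack)
  C4: 29 − 13 = 16  (slack)
  C5: 55 − 39 = 16  (slack)

Optimal: x_1 = 0, x_2 = 13
Binding: C2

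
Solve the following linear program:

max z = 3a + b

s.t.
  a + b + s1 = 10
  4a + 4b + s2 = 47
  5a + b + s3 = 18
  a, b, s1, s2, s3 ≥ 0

Evaluate the objective at each vertex of the feasible region:
  z(0, 0) = 0
  z(3.6, 0) = 10.8
  z(2, 8) = 14  ←
  z(0, 10) = 10
The maximum is at a = 2, b = 8.

a = 2, b = 8, z = 14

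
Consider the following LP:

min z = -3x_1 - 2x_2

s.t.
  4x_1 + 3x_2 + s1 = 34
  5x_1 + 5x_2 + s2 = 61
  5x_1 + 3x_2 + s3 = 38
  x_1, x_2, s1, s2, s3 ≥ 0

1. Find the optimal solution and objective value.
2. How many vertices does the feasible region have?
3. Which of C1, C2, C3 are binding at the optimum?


1. x_1 = 4, x_2 = 6, z = -24
2. 4
3. C1, C3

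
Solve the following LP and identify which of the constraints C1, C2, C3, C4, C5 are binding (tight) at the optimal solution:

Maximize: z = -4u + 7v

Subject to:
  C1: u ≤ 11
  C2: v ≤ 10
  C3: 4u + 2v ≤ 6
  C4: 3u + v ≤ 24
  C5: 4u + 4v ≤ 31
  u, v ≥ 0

At u = 0, v = 3, compute slack b - a·x for each constraint:
  C1: 11 − 0 = 11  (slack)
  C2: 10 − 3 = 7  (slack)
  C3: 6 − 6 = 0  (binding)
  C4: 24 − 3 = 21  (slack)
  C5: 31 − 12 = 19  (slack)

Optimal: u = 0, v = 3
Binding: C3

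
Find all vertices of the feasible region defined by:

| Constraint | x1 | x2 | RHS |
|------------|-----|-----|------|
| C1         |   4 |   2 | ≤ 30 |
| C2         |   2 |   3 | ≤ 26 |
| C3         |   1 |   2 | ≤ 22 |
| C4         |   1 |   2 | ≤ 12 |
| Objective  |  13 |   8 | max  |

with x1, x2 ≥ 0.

(0, 0), (7.5, 0), (6, 3), (0, 6)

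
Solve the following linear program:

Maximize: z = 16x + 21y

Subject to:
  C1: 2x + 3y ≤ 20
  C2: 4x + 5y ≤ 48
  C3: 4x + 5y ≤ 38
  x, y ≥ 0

Evaluate the objective at each vertex of the feasible region:
  z(0, 0) = 0
  z(9.5, 0) = 152
  z(7, 2) = 154  ←
  z(0, 6.667) = 140
The maximum is at x = 7, y = 2.

x = 7, y = 2, z = 154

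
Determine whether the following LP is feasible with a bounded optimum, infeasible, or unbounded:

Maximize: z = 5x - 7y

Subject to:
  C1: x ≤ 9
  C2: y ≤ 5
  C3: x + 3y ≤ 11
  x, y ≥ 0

Feasible with a bounded optimal solution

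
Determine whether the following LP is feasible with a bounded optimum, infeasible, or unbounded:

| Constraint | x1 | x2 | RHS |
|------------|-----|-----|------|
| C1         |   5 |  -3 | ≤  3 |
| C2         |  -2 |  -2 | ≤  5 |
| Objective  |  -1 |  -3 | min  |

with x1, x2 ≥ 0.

Unbounded (objective can decrease without bound)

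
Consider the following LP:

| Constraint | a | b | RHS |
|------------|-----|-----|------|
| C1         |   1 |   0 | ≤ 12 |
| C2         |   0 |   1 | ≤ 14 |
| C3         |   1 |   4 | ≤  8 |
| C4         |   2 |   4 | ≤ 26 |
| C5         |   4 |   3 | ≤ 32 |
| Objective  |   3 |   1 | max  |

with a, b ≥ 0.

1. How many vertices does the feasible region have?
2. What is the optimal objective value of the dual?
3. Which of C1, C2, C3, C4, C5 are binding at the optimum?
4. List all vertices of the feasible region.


1. 3
2. 24
3. C3, C5
4. (0, 0), (8, 0), (0, 2)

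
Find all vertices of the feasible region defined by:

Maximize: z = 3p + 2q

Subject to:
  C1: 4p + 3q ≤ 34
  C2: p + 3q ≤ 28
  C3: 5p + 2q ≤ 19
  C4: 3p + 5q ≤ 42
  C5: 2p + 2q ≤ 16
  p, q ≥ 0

(0, 0), (3.8, 0), (1, 7), (0, 8)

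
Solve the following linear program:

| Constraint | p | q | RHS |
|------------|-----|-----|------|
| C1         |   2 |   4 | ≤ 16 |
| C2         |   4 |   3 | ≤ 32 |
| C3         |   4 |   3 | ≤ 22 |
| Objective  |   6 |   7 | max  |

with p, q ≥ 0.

Evaluate the objective at each vertex of the feasible region:
  z(0, 0) = 0
  z(5.5, 0) = 33
  z(4, 2) = 38  ←
  z(0, 4) = 28
The maximum is at p = 4, q = 2.

p = 4, q = 2, z = 38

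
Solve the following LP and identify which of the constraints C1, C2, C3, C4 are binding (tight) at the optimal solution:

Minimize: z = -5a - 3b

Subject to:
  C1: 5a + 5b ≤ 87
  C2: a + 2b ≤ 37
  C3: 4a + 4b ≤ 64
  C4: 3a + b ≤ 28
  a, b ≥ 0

At a = 6, b = 10, compute slack b - a·x for each constraint:
  C1: 87 − 80 = 7  (slack)
  C2: 37 − 26 = 11  (slack)
  C3: 64 − 64 = 0  (binding)
  C4: 28 − 28 = 0  (binding)

Optimal: a = 6, b = 10
Binding: C3, C4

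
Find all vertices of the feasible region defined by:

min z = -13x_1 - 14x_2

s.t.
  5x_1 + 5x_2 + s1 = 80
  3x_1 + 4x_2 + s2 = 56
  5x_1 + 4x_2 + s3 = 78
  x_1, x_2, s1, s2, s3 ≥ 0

(0, 0), (15.6, 0), (14, 2), (8, 8), (0, 14)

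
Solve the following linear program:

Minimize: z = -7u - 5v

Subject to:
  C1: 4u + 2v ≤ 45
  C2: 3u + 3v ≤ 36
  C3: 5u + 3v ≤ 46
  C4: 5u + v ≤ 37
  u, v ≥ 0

Evaluate the objective at each vertex of the feasible region:
  z(0, 0) = 0
  z(7.4, 0) = -51.8
  z(6.5, 4.5) = -68
  z(5, 7) = -70  ←
  z(0, 12) = -60
The minimum is at u = 5, v = 7.

u = 5, v = 7, z = -70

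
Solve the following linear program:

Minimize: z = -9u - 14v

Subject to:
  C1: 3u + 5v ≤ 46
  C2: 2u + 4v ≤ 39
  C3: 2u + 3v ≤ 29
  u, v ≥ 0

Evaluate the objective at each vertex of the feasible region:
  z(0, 0) = 0
  z(14.5, 0) = -130.5
  z(7, 5) = -133  ←
  z(0, 9.2) = -128.8
The minimum is at u = 7, v = 5.

u = 7, v = 5, z = -133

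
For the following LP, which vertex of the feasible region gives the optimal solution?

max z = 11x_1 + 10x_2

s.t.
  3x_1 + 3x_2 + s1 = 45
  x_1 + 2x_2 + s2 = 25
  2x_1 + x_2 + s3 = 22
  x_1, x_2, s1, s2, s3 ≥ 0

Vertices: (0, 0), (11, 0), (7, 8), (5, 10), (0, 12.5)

Evaluate the objective at each vertex of the feasible region:
  z(0, 0) = 0
  z(11, 0) = 121
  z(7, 8) = 157  ←
  z(5, 10) = 155
  z(0, 12.5) = 125
The maximum is at x_1 = 7, x_2 = 8.

(7, 8)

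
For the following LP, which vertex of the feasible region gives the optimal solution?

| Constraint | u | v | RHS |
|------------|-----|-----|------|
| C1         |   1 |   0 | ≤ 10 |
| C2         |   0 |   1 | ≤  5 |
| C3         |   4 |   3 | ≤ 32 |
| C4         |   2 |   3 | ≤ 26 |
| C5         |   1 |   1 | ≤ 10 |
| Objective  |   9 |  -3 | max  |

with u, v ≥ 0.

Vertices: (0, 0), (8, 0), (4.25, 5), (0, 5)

Evaluate the objective at each vertex of the feasible region:
  z(0, 0) = 0
  z(8, 0) = 72  ←
  z(4.25, 5) = 23.25
  z(0, 5) = -15
The maximum is at u = 8, v = 0.

(8, 0)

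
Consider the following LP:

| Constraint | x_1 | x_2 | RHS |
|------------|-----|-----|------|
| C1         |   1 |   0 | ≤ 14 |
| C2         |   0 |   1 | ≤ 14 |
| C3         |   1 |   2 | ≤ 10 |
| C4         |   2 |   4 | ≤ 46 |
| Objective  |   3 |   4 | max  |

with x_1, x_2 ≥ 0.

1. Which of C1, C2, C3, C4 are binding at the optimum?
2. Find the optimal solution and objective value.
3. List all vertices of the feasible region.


1. C3
2. x_1 = 10, x_2 = 0, z = 30
3. (0, 0), (10, 0), (0, 5)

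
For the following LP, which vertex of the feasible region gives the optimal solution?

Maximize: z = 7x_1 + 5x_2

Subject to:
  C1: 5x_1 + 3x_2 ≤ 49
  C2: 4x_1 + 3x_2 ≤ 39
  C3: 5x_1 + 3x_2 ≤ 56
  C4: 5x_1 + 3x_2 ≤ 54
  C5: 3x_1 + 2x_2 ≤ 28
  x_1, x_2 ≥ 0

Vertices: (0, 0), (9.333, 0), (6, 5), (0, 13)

Evaluate the objective at each vertex of the feasible region:
  z(0, 0) = 0
  z(9.333, 0) = 65.33
  z(6, 5) = 67  ←
  z(0, 13) = 65
The maximum is at x_1 = 6, x_2 = 5.

(6, 5)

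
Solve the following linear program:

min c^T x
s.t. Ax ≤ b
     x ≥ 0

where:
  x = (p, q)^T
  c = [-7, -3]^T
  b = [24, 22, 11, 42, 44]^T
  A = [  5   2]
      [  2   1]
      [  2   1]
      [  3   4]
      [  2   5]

Evaluate the objective at each vertex of the feasible region:
  z(0, 0) = 0
  z(4.8, 0) = -33.6
  z(2, 7) = -35  ←
  z(1.375, 8.25) = -34.38
  z(0, 8.8) = -26.4
The minimum is at p = 2, q = 7.

p = 2, q = 7, z = -35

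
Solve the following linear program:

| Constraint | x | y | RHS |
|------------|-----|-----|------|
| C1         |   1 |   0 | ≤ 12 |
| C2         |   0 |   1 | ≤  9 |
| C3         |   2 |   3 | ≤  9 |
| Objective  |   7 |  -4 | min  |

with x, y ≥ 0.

Evaluate the objective at each vertex of the feasible region:
  z(0, 0) = 0
  z(4.5, 0) = 31.5
  z(0, 3) = -12  ←
The minimum is at x = 0, y = 3.

x = 0, y = 3, z = -12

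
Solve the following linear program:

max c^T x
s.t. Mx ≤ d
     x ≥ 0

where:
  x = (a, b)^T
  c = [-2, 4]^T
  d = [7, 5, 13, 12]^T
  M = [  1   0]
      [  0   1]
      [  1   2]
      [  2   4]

Evaluate the objective at each vertex of the feasible region:
  z(0, 0) = 0
  z(6, 0) = -12
  z(0, 3) = 12  ←
The maximum is at a = 0, b = 3.

a = 0, b = 3, z = 12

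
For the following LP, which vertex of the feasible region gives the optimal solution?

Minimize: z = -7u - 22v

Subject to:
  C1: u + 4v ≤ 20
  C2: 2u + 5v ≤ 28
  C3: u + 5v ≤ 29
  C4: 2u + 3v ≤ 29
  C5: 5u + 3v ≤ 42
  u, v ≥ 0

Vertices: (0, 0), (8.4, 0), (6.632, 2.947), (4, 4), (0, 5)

Evaluate the objective at each vertex of the feasible region:
  z(0, 0) = 0
  z(8.4, 0) = -58.8
  z(6.632, 2.947) = -111.3
  z(4, 4) = -116  ←
  z(0, 5) = -110
The minimum is at u = 4, v = 4.

(4, 4)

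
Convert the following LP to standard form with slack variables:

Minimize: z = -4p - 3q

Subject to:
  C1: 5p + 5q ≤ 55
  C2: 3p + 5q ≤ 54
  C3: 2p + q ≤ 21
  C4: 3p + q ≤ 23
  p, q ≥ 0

min z = -4p - 3q

s.t.
  5p + 5q + s1 = 55
  3p + 5q + s2 = 54
  2p + q + s3 = 21
  3p + q + s4 = 23
  p, q, s1, s2, s3, s4 ≥ 0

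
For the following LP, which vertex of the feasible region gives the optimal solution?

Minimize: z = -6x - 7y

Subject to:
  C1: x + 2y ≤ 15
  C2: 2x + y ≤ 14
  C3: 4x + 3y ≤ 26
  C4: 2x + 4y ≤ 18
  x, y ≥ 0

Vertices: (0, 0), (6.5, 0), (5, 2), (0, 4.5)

Evaluate the objective at each vertex of the feasible region:
  z(0, 0) = 0
  z(6.5, 0) = -39
  z(5, 2) = -44  ←
  z(0, 4.5) = -31.5
The minimum is at x = 5, y = 2.

(5, 2)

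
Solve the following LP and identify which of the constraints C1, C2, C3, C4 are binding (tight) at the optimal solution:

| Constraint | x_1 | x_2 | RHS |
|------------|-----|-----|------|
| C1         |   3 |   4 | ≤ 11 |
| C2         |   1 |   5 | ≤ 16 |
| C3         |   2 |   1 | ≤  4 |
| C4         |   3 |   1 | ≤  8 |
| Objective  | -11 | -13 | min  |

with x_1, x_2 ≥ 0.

At x_1 = 1, x_2 = 2, compute slack b - a·x for each constraint:
  C1: 11 − 11 = 0  (binding)
  C2: 16 − 11 = 5  (slack)
  C3: 4 − 4 = 0  (binding)
  C4: 8 − 5 = 3  (slack)

Optimal: x_1 = 1, x_2 = 2
Binding: C1, C3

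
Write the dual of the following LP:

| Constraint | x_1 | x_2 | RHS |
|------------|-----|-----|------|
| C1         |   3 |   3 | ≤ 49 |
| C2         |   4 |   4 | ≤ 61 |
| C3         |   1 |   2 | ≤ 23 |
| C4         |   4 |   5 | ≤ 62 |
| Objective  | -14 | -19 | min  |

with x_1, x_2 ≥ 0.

Primal min cᵀx s.t. Ax ≤ b, x ≥ 0  →  Dual max −bᵀy s.t. Aᵀy ≥ −c, y ≥ 0.

Maximize: z = -49y1 - 61y2 - 23y3 - 62y4

Subject to:
  3y1 + 4y2 + y3 + 4y4 ≥ 14
  3y1 + 4y2 + 2y3 + 5y4 ≥ 19
  y1, y2, y3, y4 ≥ 0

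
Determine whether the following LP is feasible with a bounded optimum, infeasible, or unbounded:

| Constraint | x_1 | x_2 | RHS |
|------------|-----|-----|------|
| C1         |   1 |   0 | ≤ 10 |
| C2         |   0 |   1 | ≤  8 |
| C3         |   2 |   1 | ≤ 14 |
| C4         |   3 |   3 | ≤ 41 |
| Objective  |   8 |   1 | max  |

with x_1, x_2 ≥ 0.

Feasible with a bounded optimal solution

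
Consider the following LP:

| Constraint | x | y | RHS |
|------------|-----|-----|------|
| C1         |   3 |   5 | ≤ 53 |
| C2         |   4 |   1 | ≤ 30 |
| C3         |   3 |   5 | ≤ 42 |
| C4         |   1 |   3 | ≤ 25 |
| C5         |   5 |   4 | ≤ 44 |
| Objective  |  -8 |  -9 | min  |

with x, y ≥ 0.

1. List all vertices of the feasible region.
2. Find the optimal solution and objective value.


1. (0, 0), (7.5, 0), (6.909, 2.364), (4, 6), (0.25, 8.25), (0, 8.333)
2. x = 4, y = 6, z = -86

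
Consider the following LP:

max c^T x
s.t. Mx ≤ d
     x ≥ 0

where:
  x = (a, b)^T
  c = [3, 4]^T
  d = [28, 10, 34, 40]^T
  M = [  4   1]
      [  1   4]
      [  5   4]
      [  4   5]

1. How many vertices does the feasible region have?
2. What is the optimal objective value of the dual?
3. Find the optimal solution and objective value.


1. 4
2. 22
3. a = 6, b = 1, z = 22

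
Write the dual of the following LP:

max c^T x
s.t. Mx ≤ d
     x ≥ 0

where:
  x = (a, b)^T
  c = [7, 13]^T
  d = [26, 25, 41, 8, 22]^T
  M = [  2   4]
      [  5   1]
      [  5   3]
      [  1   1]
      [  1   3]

Primal max cᵀx s.t. Ax ≤ b, x ≥ 0  →  Dual min bᵀy s.t. Aᵀy ≥ c, y ≥ 0.

Minimize: z = 26y1 + 25y2 + 41y3 + 8y4 + 22y5

Subject to:
  2y1 + 5y2 + 5y3 + y4 + y5 ≥ 7
  4y1 + y2 + 3y3 + y4 + 3y5 ≥ 13
  y1, y2, y3, y4, y5 ≥ 0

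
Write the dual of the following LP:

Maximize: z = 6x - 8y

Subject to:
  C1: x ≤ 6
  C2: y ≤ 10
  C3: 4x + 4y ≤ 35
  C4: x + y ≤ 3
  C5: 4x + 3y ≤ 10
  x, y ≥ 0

Primal max cᵀx s.t. Ax ≤ b, x ≥ 0  →  Dual min bᵀy s.t. Aᵀy ≥ c, y ≥ 0.

Minimize: z = 6y1 + 10y2 + 35y3 + 3y4 + 10y5

Subject to:
  y1 + 4y3 + y4 + 4y5 ≥ 6
  y2 + 4y3 + y4 + 3y5 ≥ -8
  y1, y2, y3, y4, y5 ≥ 0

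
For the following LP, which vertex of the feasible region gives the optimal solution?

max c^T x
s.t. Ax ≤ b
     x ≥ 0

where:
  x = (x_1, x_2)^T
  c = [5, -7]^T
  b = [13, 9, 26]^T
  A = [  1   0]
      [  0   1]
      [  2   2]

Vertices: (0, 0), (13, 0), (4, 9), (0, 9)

Evaluate the objective at each vertex of the feasible region:
  z(0, 0) = 0
  z(13, 0) = 65  ←
  z(4, 9) = -43
  z(0, 9) = -63
The maximum is at x_1 = 13, x_2 = 0.

(13, 0)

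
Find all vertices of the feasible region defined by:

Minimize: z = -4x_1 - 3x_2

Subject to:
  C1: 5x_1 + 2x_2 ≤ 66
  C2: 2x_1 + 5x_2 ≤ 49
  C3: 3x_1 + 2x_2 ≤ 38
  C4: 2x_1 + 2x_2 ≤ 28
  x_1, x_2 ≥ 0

(0, 0), (12.67, 0), (10, 4), (7, 7), (0, 9.8)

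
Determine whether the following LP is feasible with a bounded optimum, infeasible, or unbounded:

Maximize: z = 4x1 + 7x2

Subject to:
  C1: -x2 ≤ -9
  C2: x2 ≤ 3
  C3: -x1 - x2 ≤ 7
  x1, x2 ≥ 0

Infeasible (no feasible solution exists)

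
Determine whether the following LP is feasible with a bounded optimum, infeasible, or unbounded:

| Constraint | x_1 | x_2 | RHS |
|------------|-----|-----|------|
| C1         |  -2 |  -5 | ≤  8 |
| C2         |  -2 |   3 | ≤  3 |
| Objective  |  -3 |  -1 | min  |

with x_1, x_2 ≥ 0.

Unbounded (objective can decrease without bound)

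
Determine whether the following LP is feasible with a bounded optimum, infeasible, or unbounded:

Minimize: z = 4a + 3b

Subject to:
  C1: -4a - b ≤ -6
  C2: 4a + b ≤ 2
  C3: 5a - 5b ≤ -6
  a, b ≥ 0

Infeasible (no feasible solution exists)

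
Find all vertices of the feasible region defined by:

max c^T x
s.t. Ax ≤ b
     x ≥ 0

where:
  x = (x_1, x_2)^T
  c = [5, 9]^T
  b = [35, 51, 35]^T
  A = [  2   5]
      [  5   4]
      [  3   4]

(0, 0), (10.2, 0), (8, 2.75), (5, 5), (0, 7)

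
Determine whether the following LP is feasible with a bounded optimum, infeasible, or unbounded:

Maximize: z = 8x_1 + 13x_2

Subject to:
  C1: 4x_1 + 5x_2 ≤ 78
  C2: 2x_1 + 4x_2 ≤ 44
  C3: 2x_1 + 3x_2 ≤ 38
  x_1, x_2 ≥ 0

Feasible with a bounded optimal solution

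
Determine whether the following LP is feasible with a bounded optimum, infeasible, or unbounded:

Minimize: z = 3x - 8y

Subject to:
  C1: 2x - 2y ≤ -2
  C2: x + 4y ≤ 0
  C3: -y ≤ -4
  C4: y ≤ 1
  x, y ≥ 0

Infeasible (no feasible solution exists)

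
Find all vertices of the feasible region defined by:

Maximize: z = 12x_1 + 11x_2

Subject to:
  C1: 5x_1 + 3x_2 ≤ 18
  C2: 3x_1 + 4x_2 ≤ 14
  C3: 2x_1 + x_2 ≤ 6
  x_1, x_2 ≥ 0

(0, 0), (3, 0), (2, 2), (0, 3.5)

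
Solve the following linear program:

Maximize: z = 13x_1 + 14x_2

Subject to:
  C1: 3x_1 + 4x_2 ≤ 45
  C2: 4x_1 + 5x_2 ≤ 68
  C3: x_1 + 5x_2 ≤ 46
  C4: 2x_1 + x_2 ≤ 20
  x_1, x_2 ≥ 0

Evaluate the objective at each vertex of the feasible region:
  z(0, 0) = 0
  z(10, 0) = 130
  z(7, 6) = 175  ←
  z(3.727, 8.455) = 166.8
  z(0, 9.2) = 128.8
The maximum is at x_1 = 7, x_2 = 6.

x_1 = 7, x_2 = 6, z = 175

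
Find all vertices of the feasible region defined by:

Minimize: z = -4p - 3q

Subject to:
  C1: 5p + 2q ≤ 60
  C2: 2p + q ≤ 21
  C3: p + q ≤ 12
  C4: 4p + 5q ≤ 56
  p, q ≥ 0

(0, 0), (10.5, 0), (9, 3), (4, 8), (0, 11.2)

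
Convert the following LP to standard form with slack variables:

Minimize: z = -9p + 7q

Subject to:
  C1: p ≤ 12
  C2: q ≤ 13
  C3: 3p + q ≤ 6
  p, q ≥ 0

min z = -9p + 7q

s.t.
  p + s1 = 12
  q + s2 = 13
  3p + q + s3 = 6
  p, q, s1, s2, s3 ≥ 0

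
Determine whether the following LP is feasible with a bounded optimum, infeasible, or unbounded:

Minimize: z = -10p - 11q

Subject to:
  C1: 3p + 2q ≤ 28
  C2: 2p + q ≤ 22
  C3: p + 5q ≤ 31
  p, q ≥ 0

Feasible with a bounded optimal solution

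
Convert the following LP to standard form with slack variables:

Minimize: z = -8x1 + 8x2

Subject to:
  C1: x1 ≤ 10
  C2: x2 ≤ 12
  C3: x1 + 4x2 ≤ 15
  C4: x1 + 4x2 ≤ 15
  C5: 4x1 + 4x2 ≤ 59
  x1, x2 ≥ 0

min z = -8x1 + 8x2

s.t.
  x1 + s1 = 10
  x2 + s2 = 12
  x1 + 4x2 + s3 = 15
  x1 + 4x2 + s4 = 15
  4x1 + 4x2 + s5 = 59
  x1, x2, s1, s2, s3, s4, s5 ≥ 0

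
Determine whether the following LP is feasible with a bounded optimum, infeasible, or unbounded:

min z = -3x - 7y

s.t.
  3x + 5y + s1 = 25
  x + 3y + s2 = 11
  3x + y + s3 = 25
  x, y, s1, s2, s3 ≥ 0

Feasible with a bounded optimal solution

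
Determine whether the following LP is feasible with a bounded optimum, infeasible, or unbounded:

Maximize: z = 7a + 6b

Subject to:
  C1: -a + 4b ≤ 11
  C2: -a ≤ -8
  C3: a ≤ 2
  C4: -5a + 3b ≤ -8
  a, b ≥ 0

Infeasible (no feasible solution exists)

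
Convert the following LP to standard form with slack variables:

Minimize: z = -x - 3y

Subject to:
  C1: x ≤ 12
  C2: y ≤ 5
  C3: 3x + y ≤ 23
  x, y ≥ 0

min z = -x - 3y

s.t.
  x + s1 = 12
  y + s2 = 5
  3x + y + s3 = 23
  x, y, s1, s2, s3 ≥ 0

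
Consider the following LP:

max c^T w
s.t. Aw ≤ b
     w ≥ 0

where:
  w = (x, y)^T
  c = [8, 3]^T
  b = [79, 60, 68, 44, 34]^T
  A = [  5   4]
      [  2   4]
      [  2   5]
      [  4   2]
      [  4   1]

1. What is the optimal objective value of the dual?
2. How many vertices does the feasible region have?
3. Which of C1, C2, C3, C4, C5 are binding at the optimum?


1. 78
2. 5
3. C4, C5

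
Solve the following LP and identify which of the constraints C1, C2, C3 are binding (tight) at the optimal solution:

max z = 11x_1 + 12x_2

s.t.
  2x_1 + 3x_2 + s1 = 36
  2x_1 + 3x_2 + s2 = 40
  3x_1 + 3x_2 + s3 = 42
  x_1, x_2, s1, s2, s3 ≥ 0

At x_1 = 6, x_2 = 8, compute slack b - a·x for each constraint:
  C1: 36 − 36 = 0  (binding)
  C2: 40 − 36 = 4  (slack)
  C3: 42 − 42 = 0  (binding)

Optimal: x_1 = 6, x_2 = 8
Binding: C1, C3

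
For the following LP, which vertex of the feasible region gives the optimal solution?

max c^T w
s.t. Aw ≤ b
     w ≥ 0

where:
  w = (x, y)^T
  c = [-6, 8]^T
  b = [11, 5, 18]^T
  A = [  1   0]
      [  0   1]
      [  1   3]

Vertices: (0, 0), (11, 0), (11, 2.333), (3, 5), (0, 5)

Evaluate the objective at each vertex of the feasible region:
  z(0, 0) = 0
  z(11, 0) = -66
  z(11, 2.333) = -47.33
  z(3, 5) = 22
  z(0, 5) = 40  ←
The maximum is at x = 0, y = 5.

(0, 5)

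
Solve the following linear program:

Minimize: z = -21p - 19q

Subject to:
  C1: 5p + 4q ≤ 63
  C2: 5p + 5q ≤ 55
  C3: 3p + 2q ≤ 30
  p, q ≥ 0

Evaluate the objective at each vertex of the feasible region:
  z(0, 0) = 0
  z(10, 0) = -210
  z(8, 3) = -225  ←
  z(0, 11) = -209
The minimum is at p = 8, q = 3.

p = 8, q = 3, z = -225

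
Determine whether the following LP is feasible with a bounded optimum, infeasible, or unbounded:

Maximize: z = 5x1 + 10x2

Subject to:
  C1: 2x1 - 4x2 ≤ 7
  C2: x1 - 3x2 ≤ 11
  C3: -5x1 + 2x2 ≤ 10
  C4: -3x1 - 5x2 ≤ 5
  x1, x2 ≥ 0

Unbounded (objective can increase without bound)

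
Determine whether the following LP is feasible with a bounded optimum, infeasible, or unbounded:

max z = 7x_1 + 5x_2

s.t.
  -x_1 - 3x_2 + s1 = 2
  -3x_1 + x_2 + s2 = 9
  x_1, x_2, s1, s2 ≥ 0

Unbounded (objective can increase without bound)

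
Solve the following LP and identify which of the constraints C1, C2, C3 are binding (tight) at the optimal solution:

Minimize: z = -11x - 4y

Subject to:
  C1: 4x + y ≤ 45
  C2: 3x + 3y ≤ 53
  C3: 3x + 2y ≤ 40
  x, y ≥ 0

At x = 10, y = 5, compute slack b - a·x for each constraint:
  C1: 45 − 45 = 0  (binding)
  C2: 53 − 45 = 8  (slack)
  C3: 40 − 40 = 0  (binding)

Optimal: x = 10, y = 5
Binding: C1, C3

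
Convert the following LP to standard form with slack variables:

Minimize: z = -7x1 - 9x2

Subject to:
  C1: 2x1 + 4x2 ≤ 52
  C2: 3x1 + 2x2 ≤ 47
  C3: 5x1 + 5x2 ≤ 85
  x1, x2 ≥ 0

min z = -7x1 - 9x2

s.t.
  2x1 + 4x2 + s1 = 52
  3x1 + 2x2 + s2 = 47
  5x1 + 5x2 + s3 = 85
  x1, x2, s1, s2, s3 ≥ 0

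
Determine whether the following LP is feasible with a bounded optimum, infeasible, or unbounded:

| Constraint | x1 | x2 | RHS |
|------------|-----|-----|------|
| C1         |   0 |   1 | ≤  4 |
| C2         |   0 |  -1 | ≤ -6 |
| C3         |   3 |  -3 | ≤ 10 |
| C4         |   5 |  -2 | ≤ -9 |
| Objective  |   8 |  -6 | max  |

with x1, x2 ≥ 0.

Infeasible (no feasible solution exists)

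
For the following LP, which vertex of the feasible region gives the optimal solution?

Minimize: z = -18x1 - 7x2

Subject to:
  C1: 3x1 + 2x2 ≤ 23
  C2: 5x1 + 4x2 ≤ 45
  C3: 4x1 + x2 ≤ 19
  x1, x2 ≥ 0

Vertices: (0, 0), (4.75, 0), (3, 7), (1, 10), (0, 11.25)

Evaluate the objective at each vertex of the feasible region:
  z(0, 0) = 0
  z(4.75, 0) = -85.5
  z(3, 7) = -103  ←
  z(1, 10) = -88
  z(0, 11.25) = -78.75
The minimum is at x1 = 3, x2 = 7.

(3, 7)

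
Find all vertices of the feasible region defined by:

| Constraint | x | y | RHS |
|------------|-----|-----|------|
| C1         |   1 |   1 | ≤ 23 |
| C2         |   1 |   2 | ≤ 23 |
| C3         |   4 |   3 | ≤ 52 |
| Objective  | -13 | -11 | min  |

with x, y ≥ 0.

(0, 0), (13, 0), (7, 8), (0, 11.5)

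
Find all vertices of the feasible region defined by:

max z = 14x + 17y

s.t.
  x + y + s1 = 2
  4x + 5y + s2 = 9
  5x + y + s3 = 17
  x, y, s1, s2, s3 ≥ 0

(0, 0), (2, 0), (1, 1), (0, 1.8)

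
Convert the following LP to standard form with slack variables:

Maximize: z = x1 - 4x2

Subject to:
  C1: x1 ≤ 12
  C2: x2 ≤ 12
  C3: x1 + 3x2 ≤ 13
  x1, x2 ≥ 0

max z = x1 - 4x2

s.t.
  x1 + s1 = 12
  x2 + s2 = 12
  x1 + 3x2 + s3 = 13
  x1, x2, s1, s2, s3 ≥ 0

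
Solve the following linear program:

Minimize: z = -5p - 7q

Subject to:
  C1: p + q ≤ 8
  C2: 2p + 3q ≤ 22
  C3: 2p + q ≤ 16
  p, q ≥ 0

Evaluate the objective at each vertex of the feasible region:
  z(0, 0) = 0
  z(8, 0) = -40
  z(2, 6) = -52  ←
  z(0, 7.333) = -51.33
The minimum is at p = 2, q = 6.

p = 2, q = 6, z = -52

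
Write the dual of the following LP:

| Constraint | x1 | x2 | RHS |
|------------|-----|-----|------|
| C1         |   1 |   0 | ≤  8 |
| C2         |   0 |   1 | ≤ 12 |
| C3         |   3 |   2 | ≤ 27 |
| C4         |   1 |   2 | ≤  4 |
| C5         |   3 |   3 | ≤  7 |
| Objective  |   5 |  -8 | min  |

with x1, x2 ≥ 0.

Primal min cᵀx s.t. Ax ≤ b, x ≥ 0  →  Dual max −bᵀy s.t. Aᵀy ≥ −c, y ≥ 0.

Maximize: z = -8y1 - 12y2 - 27y3 - 4y4 - 7y5

Subject to:
  y1 + 3y3 + y4 + 3y5 ≥ -5
  y2 + 2y3 + 2y4 + 3y5 ≥ 8
  y1, y2, y3, y4, y5 ≥ 0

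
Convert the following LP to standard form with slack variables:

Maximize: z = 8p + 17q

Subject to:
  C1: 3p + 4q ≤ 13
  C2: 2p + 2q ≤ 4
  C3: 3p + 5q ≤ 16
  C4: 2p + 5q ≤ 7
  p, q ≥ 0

max z = 8p + 17q

s.t.
  3p + 4q + s1 = 13
  2p + 2q + s2 = 4
  3p + 5q + s3 = 16
  2p + 5q + s4 = 7
  p, q, s1, s2, s3, s4 ≥ 0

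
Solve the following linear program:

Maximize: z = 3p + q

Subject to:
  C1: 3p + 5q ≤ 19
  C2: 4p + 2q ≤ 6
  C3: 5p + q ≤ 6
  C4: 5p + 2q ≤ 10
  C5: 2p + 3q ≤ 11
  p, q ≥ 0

Evaluate the objective at each vertex of the feasible region:
  z(0, 0) = 0
  z(1.2, 0) = 3.6
  z(1, 1) = 4  ←
  z(0, 3) = 3
The maximum is at p = 1, q = 1.

p = 1, q = 1, z = 4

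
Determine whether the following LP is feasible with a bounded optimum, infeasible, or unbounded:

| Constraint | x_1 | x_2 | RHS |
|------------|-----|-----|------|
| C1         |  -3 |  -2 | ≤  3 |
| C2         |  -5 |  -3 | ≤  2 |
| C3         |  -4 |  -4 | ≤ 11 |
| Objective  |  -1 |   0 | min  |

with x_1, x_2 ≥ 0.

Unbounded (objective can decrease without bound)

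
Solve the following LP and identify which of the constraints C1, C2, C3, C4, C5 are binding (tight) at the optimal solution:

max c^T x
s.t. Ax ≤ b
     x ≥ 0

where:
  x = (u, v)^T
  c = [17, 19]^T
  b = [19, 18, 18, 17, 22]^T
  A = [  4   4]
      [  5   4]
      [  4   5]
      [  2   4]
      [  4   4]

At u = 2, v = 2, compute slack b - a·x for each constraint:
  C1: 19 − 16 = 3  (slack)
  C2: 18 − 18 = 0  (binding)
  C3: 18 − 18 = 0  (binding)
  C4: 17 − 12 = 5  (slack)
  C5: 22 − 16 = 6  (slack)

Optimal: u = 2, v = 2
Binding: C2, C3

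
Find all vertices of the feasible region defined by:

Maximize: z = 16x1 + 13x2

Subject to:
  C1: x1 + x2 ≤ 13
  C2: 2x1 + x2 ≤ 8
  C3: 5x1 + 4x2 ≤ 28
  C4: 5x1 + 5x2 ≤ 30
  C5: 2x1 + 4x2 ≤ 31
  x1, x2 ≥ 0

(0, 0), (4, 0), (2, 4), (0, 6)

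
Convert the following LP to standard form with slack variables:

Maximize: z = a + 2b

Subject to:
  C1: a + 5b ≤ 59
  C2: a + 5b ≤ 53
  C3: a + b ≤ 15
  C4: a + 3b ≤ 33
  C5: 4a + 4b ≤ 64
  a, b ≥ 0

max z = a + 2b

s.t.
  a + 5b + s1 = 59
  a + 5b + s2 = 53
  a + b + s3 = 15
  a + 3b + s4 = 33
  4a + 4b + s5 = 64
  a, b, s1, s2, s3, s4, s5 ≥ 0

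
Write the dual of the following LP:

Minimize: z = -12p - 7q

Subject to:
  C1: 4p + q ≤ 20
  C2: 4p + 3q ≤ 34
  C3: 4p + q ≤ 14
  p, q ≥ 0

Primal min cᵀx s.t. Ax ≤ b, x ≥ 0  →  Dual max −bᵀy s.t. Aᵀy ≥ −c, y ≥ 0.

Maximize: z = -20y1 - 34y2 - 14y3

Subject to:
  4y1 + 4y2 + 4y3 ≥ 12
  y1 + 3y2 + y3 ≥ 7
  y1, y2, y3 ≥ 0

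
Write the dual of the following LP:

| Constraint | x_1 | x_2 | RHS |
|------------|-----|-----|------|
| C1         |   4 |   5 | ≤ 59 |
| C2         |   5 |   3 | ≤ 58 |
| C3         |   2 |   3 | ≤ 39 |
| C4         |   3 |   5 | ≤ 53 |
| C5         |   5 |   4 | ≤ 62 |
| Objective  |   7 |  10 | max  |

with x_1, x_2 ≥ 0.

Primal max cᵀx s.t. Ax ≤ b, x ≥ 0  →  Dual min bᵀy s.t. Aᵀy ≥ c, y ≥ 0.

Minimize: z = 59y1 + 58y2 + 39y3 + 53y4 + 62y5

Subject to:
  4y1 + 5y2 + 2y3 + 3y4 + 5y5 ≥ 7
  5y1 + 3y2 + 3y3 + 5y4 + 4y5 ≥ 10
  y1, y2, y3, y4, y5 ≥ 0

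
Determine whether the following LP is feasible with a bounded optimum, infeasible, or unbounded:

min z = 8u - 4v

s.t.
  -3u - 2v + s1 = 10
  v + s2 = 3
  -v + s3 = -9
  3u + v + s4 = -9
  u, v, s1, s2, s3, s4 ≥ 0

Infeasible (no feasible solution exists)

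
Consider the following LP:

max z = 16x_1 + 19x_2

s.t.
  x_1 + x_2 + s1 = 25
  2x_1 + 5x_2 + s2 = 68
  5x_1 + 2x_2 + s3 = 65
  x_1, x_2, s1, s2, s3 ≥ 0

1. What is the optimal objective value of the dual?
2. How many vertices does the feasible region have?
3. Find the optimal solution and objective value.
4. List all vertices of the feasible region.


1. 334
2. 4
3. x_1 = 9, x_2 = 10, z = 334
4. (0, 0), (13, 0), (9, 10), (0, 13.6)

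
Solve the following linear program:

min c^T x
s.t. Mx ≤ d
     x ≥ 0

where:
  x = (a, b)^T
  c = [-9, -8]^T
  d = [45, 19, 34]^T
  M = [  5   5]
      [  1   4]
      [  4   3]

Evaluate the objective at each vertex of the feasible region:
  z(0, 0) = 0
  z(8.5, 0) = -76.5
  z(7, 2) = -79  ←
  z(5.667, 3.333) = -77.67
  z(0, 4.75) = -38
The minimum is at a = 7, b = 2.

a = 7, b = 2, z = -79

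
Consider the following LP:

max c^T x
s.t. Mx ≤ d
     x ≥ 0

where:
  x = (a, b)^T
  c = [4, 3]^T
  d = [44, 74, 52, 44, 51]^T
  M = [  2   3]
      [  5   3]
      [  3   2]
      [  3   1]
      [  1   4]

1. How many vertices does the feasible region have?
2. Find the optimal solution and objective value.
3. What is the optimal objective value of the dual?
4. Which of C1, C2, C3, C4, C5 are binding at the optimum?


1. 6
2. a = 10, b = 8, z = 64
3. 64
4. C1, C2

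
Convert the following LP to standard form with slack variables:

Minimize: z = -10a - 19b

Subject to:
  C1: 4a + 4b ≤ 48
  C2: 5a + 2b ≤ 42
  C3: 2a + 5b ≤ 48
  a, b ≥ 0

min z = -10a - 19b

s.t.
  4a + 4b + s1 = 48
  5a + 2b + s2 = 42
  2a + 5b + s3 = 48
  a, b, s1, s2, s3 ≥ 0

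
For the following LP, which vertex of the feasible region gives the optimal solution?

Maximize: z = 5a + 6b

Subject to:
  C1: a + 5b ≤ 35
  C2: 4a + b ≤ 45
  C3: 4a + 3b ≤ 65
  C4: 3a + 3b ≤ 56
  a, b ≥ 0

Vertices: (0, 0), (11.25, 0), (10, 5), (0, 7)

Evaluate the objective at each vertex of the feasible region:
  z(0, 0) = 0
  z(11.25, 0) = 56.25
  z(10, 5) = 80  ←
  z(0, 7) = 42
The maximum is at a = 10, b = 5.

(10, 5)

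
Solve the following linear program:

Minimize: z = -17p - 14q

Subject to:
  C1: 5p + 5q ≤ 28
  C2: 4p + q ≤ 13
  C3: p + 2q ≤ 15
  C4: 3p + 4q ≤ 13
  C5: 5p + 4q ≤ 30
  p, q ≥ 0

Evaluate the objective at each vertex of the feasible region:
  z(0, 0) = 0
  z(3.25, 0) = -55.25
  z(3, 1) = -65  ←
  z(0, 3.25) = -45.5
The minimum is at p = 3, q = 1.

p = 3, q = 1, z = -65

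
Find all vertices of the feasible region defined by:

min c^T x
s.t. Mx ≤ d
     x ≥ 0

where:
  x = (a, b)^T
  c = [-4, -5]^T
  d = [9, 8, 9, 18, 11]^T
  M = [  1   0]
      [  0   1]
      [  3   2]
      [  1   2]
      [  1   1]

(0, 0), (3, 0), (0, 4.5)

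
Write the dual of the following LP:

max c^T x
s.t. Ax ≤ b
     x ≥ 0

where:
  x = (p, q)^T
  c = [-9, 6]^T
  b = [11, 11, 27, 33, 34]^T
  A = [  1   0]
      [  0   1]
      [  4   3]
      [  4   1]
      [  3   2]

Primal max cᵀx s.t. Ax ≤ b, x ≥ 0  →  Dual min bᵀy s.t. Aᵀy ≥ c, y ≥ 0.

Minimize: z = 11y1 + 11y2 + 27y3 + 33y4 + 34y5

Subject to:
  y1 + 4y3 + 4y4 + 3y5 ≥ -9
  y2 + 3y3 + y4 + 2y5 ≥ 6
  y1, y2, y3, y4, y5 ≥ 0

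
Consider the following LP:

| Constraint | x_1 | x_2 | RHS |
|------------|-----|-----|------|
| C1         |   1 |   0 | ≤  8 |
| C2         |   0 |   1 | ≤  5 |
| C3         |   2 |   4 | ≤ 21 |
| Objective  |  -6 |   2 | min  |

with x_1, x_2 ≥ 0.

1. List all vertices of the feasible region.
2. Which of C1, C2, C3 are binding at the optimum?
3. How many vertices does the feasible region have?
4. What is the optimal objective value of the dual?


1. (0, 0), (8, 0), (8, 1.25), (0.5, 5), (0, 5)
2. C1
3. 5
4. -48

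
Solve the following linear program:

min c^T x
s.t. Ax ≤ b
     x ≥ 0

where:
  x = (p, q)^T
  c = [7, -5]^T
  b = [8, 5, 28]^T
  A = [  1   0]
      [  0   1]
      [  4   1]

Evaluate the objective at each vertex of the feasible region:
  z(0, 0) = 0
  z(7, 0) = 49
  z(5.75, 5) = 15.25
  z(0, 5) = -25  ←
The minimum is at p = 0, q = 5.

p = 0, q = 5, z = -25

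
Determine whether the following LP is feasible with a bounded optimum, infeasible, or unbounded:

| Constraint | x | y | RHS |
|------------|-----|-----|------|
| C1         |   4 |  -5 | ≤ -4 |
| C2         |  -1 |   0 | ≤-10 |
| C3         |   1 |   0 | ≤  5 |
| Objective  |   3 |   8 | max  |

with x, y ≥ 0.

Infeasible (no feasible solution exists)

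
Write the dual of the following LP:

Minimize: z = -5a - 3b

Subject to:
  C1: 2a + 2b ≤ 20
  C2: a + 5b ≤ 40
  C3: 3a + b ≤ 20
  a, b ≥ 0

Primal min cᵀx s.t. Ax ≤ b, x ≥ 0  →  Dual max −bᵀy s.t. Aᵀy ≥ −c, y ≥ 0.

Maximize: z = -20y1 - 40y2 - 20y3

Subject to:
  2y1 + y2 + 3y3 ≥ 5
  2y1 + 5y2 + y3 ≥ 3
  y1, y2, y3 ≥ 0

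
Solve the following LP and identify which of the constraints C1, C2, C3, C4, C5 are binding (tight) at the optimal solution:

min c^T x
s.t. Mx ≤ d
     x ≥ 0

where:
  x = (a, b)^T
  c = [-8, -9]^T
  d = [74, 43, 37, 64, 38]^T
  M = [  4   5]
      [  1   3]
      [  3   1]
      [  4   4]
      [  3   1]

At a = 6, b = 10, compute slack b - a·x for each constraint:
  C1: 74 − 74 = 0  (binding)
  C2: 43 − 36 = 7  (slack)
  C3: 37 − 28 = 9  (slack)
  C4: 64 − 64 = 0  (binding)
  C5: 38 − 28 = 10  (slack)

Optimal: a = 6, b = 10
Binding: C1, C4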